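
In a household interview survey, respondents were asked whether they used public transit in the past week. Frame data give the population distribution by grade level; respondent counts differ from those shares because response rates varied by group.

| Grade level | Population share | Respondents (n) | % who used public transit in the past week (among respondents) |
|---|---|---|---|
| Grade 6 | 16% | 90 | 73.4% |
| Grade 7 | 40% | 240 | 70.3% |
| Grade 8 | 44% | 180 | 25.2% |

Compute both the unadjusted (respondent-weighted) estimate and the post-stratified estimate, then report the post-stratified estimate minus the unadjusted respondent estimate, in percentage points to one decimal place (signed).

-4.0 percentage points

Without adjustment, the pooled respondent share is:
  (90/510)×73.4 + (240/510)×70.3 + (180/510)×25.2 = 54.9294%
Post-stratifying to population shares instead:
  0.16×73.4 + 0.4×70.3 + 0.44×25.2 = 50.952%
Difference = 50.952 − 54.9294 = -3.9774 pp.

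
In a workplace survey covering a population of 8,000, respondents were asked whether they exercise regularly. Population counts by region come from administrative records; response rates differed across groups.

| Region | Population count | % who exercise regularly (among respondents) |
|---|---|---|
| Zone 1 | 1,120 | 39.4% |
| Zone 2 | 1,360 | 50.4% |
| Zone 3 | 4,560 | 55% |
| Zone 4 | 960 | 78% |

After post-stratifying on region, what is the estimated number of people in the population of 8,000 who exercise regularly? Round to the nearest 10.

Apply each group's respondent rate to its population count:
  Zone 1: 1,120 × 39.4% = 441.28
  Zone 2: 1,360 × 50.4% = 685.44
  Zone 3: 4,560 × 55% = 2508
  Zone 4: 960 × 78% = 748.8
Estimated total = 4383.52 → 4,380.

4,380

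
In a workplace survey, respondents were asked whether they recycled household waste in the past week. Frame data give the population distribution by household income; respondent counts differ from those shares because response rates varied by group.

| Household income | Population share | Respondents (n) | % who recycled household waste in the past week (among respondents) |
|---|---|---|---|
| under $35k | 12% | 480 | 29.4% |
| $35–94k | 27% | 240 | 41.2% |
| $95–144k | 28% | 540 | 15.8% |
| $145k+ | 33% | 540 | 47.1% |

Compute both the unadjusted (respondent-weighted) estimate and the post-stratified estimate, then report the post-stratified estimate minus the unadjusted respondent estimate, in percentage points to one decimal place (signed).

Naive respondent-only estimate (weights = respondent counts):
  (480/1800)×29.4 + (240/1800)×41.2 + (540/1800)×15.8 + (540/1800)×47.1 = 32.2033%
Reweighting by population household income shares:
  0.12×29.4 + 0.27×41.2 + 0.28×15.8 + 0.33×47.1 = 34.619%
Difference = 34.619 − 32.2033 = 2.4157 pp.

+2.4 percentage points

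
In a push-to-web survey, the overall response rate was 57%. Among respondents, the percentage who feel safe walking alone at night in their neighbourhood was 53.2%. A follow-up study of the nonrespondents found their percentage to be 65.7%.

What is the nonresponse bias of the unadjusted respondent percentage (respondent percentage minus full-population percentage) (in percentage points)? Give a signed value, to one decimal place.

Nonresponse fraction = 1 − 0.57 = 0.43.
Bias = (nonresponse fraction) × (respondent percentage − nonrespondent percentage)
     = 0.43 × (53.2 − 65.7) = 0.43 × -12.5 = -5.375.

-5.4 percentage points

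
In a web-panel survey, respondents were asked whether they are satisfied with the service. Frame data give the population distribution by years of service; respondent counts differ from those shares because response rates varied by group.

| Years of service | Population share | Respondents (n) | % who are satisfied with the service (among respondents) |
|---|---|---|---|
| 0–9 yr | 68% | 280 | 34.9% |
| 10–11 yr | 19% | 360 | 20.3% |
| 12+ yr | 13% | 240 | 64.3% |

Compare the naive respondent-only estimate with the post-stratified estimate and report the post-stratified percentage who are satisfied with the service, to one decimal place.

Unadjusted (pooled respondent) estimate weights by respondent counts:
  (280/880)×34.9 + (360/880)×20.3 + (240/880)×64.3 = 36.9455%
Reweighting by population years of service shares:
  0.68×34.9 + 0.19×20.3 + 0.13×64.3 = 35.948%

35.9%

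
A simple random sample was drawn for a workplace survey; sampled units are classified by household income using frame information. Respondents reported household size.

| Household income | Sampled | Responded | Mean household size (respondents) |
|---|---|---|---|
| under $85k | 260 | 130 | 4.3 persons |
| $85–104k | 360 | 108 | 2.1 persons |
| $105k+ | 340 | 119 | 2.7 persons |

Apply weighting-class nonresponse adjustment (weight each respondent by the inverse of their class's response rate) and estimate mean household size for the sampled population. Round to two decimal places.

Class response rates: under $85k 130/260 = 50%, $85–104k 108/360 = 30%, $105k+ 119/340 = 35%.
Inverse-response-rate weighting restores each class to its sampled count, so class totals weight by n_sampled:
  under $85k: 260 × 4.3 = 1118
  $85–104k: 360 × 2.1 = 756
  $105k+: 340 × 2.7 = 918
Adjusted estimate = 2792 / 960 = 2.90833 → 2.91.

2.91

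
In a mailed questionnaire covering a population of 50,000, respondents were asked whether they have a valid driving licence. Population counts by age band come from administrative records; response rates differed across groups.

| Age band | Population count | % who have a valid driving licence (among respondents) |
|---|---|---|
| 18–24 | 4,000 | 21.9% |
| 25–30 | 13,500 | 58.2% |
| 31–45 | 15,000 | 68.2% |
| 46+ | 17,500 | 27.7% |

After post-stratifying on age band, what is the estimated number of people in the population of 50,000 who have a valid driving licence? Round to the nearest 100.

Each cell contributes its population count × the respondent rate:
  18–24: 4,000 × 21.9% = 876
  25–30: 13,500 × 58.2% = 7857
  31–45: 15,000 × 68.2% = 10,230
  46+: 17,500 × 27.7% = 4847.5
Estimated total = 23810.5 → 23,800.

23,800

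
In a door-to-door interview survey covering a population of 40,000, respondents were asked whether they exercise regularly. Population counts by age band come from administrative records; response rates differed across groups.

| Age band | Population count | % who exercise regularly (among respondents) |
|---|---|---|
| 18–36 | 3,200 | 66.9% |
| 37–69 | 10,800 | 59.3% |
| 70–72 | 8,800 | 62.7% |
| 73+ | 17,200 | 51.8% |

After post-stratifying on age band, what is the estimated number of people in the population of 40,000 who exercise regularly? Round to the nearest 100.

23,000

Apply each group's respondent rate to its population count:
  18–36: 3,200 × 66.9% = 2140.8
  37–69: 10,800 × 59.3% = 6404.4
  70–72: 8,800 × 62.7% = 5517.6
  73+: 17,200 × 51.8% = 8909.6
Estimated total = 22972.4 → 23,000.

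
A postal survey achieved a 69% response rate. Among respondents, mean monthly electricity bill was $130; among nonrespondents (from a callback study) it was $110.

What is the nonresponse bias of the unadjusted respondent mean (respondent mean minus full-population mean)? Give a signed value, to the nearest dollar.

+$6

Nonresponse fraction = 1 − 0.69 = 0.31.
Bias = (nonresponse fraction) × (respondent mean − nonrespondent mean)
     = 0.31 × (130 − 110) = 0.31 × 20 = 6.2.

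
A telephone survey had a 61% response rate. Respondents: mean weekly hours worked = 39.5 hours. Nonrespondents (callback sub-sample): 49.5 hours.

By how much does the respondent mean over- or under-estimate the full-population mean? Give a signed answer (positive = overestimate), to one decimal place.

-3.9

Nonresponse fraction = 1 − 0.61 = 0.39.
Bias = (nonresponse fraction) × (respondent mean − nonrespondent mean)
     = 0.39 × (39.5 − 49.5) = 0.39 × -10 = -3.9.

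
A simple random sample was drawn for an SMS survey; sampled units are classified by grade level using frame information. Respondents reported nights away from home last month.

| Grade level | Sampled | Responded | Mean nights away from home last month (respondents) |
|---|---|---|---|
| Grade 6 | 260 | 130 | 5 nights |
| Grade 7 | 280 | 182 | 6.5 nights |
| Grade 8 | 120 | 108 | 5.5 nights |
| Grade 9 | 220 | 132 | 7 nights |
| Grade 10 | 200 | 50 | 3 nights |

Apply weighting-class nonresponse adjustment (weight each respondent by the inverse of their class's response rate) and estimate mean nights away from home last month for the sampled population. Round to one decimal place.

5.5

Class response rates: Grade 6 130/260 = 50%, Grade 7 182/280 = 65%, Grade 8 108/120 = 90%, Grade 9 132/220 = 60%, Grade 10 50/200 = 25%.
With weight = n_sampled/n_responded per class, the weighted class total is n_sampled:
  Grade 6: 260 × 5 = 1300
  Grade 7: 280 × 6.5 = 1820
  Grade 8: 120 × 5.5 = 660
  Grade 9: 220 × 7 = 1540
  Grade 10: 200 × 3 = 600
Adjusted estimate = 5920 / 1,080 = 5.48148 → 5.5.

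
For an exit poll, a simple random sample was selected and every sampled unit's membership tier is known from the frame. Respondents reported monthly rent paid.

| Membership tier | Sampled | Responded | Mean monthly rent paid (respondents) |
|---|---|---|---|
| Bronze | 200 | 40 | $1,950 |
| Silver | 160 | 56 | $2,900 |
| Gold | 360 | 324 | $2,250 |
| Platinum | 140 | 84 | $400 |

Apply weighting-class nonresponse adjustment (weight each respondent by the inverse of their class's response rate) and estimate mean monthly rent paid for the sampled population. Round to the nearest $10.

$2,000

Response rates by class: Bronze 40/200 = 20%, Silver 56/160 = 35%, Gold 324/360 = 90%, Platinum 84/140 = 60%.
With weight = n_sampled/n_responded per class, the weighted class total is n_sampled:
  Bronze: 200 × 1950 = 390,000
  Silver: 160 × 2900 = 464,000
  Gold: 360 × 2250 = 810,000
  Platinum: 140 × 400 = 56,000
Adjusted estimate = 1,720,000 / 860 = 2000 → $2,000.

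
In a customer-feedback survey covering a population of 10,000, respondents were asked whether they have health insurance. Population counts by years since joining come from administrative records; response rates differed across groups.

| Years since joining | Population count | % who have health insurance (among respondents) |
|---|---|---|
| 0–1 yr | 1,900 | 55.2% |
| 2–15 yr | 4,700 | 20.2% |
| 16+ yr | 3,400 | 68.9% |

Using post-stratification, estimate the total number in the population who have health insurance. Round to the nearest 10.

Apply each group's respondent rate to its population count:
  0–1 yr: 1,900 × 55.2% = 1048.8
  2–15 yr: 4,700 × 20.2% = 949.4
  16+ yr: 3,400 × 68.9% = 2342.6
Estimated total = 4340.8 → 4,340.

4,340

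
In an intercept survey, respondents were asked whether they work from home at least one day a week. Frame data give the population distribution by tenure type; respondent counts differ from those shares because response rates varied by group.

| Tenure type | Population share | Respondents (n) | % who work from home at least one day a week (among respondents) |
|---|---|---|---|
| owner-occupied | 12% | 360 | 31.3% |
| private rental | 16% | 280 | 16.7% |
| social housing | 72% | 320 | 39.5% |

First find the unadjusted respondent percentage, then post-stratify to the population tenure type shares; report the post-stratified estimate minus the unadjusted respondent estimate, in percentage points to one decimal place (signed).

Without adjustment, the pooled respondent share is:
  (360/960)×31.3 + (280/960)×16.7 + (320/960)×39.5 = 29.775%
Post-stratifying to population shares instead:
  0.12×31.3 + 0.16×16.7 + 0.72×39.5 = 34.868%
Difference = 34.868 − 29.775 = 5.093 pp.

+5.1 percentage points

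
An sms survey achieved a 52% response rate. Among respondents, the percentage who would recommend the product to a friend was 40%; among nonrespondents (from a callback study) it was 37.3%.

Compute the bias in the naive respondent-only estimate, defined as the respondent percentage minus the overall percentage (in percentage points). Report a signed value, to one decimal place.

Nonresponse fraction = 1 − 0.52 = 0.48.
Bias = (nonresponse fraction) × (respondent percentage − nonrespondent percentage)
     = 0.48 × (40 − 37.3) = 0.48 × 2.7 = 1.296.

+1.3 percentage points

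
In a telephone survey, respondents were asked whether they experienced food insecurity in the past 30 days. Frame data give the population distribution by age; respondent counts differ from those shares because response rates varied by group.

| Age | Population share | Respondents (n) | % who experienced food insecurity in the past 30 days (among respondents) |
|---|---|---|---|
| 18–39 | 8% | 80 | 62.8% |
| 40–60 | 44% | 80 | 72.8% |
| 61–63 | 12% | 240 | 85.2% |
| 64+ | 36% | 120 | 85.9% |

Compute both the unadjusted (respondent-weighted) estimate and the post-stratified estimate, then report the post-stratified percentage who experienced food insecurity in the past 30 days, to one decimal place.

Naive respondent-only estimate (weights = respondent counts):
  (80/520)×62.8 + (80/520)×72.8 + (240/520)×85.2 + (120/520)×85.9 = 80.0077%
Reweighting by population age shares:
  0.08×62.8 + 0.44×72.8 + 0.12×85.2 + 0.36×85.9 = 78.204%

78.2%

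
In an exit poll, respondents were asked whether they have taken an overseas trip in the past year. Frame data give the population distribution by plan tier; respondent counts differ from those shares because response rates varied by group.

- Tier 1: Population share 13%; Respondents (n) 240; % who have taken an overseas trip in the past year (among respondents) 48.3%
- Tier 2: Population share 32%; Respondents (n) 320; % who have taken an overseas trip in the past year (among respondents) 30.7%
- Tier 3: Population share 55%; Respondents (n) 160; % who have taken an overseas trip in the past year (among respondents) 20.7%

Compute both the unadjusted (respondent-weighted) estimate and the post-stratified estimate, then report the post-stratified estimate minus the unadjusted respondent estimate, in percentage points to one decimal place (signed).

-6.9 percentage points

Naive respondent-only estimate (weights = respondent counts):
  (240/720)×48.3 + (320/720)×30.7 + (160/720)×20.7 = 34.3444%
Post-stratifying to population shares instead:
  0.13×48.3 + 0.32×30.7 + 0.55×20.7 = 27.488%
Difference = 27.488 − 34.3444 = -6.8564 pp.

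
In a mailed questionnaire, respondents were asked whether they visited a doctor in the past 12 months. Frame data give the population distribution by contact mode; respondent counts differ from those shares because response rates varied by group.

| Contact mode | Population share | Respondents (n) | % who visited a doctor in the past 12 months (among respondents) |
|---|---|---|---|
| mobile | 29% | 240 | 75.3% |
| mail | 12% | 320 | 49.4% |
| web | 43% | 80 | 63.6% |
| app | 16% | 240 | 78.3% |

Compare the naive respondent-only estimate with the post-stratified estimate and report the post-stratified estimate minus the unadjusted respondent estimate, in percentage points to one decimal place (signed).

Naive respondent-only estimate (weights = respondent counts):
  (240/880)×75.3 + (320/880)×49.4 + (80/880)×63.6 + (240/880)×78.3 = 65.6364%
Reweighting by population contact mode shares:
  0.29×75.3 + 0.12×49.4 + 0.43×63.6 + 0.16×78.3 = 67.641%
Difference = 67.641 − 65.6364 = 2.0046 pp.

+2.0 percentage points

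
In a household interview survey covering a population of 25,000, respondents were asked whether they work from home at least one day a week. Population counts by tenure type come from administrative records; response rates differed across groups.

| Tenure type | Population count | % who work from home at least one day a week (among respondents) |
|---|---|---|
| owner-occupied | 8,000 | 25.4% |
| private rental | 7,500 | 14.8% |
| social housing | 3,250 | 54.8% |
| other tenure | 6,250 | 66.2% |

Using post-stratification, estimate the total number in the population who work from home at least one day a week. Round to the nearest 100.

Each cell contributes its population count × the respondent rate:
  owner-occupied: 8,000 × 25.4% = 2032
  private rental: 7,500 × 14.8% = 1110
  social housing: 3,250 × 54.8% = 1781
  other tenure: 6,250 × 66.2% = 4137.5
Estimated total = 9060.5 → 9,100.

9,100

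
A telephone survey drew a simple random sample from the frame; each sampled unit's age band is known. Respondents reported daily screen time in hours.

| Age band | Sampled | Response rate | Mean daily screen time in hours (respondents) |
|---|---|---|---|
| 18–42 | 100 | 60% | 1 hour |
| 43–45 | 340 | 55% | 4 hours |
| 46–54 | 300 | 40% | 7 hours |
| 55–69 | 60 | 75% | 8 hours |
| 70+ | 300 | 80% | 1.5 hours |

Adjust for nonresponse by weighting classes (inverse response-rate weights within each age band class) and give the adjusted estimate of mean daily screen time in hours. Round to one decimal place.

Inverse-response-rate weighting restores each class to its sampled count, so class totals weight by n_sampled:
  18–42: 100 × 1 = 100
  43–45: 340 × 4 = 1360
  46–54: 300 × 7 = 2100
  55–69: 60 × 8 = 480
  70+: 300 × 1.5 = 450
Adjusted estimate = 4490 / 1,100 = 4.08182 → 4.1.

4.1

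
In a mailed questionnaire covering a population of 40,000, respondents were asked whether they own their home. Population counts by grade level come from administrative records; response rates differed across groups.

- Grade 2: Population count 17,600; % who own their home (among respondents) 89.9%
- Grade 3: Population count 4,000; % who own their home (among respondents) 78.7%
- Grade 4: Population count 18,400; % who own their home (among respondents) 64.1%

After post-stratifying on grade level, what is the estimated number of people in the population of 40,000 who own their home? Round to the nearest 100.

Each cell contributes its population count × the respondent rate:
  Grade 2: 17,600 × 89.9% = 15822.4
  Grade 3: 4,000 × 78.7% = 3148
  Grade 4: 18,400 × 64.1% = 11794.4
Estimated total = 30764.8 → 30,800.

30,800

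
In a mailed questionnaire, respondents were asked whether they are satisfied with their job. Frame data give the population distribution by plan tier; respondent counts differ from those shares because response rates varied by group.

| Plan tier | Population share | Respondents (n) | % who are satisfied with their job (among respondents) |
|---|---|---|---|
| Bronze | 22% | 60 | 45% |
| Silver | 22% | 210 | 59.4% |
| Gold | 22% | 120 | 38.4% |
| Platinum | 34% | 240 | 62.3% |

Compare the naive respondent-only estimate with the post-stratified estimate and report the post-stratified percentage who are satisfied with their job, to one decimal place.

Naive respondent-only estimate (weights = respondent counts):
  (60/630)×45 + (210/630)×59.4 + (120/630)×38.4 + (240/630)×62.3 = 55.1333%
Post-stratifying to population shares instead:
  0.22×45 + 0.22×59.4 + 0.22×38.4 + 0.34×62.3 = 52.598%

52.6%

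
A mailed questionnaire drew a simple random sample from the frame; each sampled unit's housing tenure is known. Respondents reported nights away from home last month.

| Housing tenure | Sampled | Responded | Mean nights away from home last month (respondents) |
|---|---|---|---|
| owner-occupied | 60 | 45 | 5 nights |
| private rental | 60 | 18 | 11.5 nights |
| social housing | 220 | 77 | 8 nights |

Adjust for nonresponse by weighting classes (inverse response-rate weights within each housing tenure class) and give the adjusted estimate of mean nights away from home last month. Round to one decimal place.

Response rates by class: owner-occupied 45/60 = 75%, private rental 18/60 = 30%, social housing 77/220 = 35%.
Each respondent's weight = sampled/responded in their class; summing within a class gives n_sampled, so:
  owner-occupied: 60 × 5 = 300
  private rental: 60 × 11.5 = 690
  social housing: 220 × 8 = 1760
Adjusted estimate = 2750 / 340 = 8.08823 → 8.1.

8.1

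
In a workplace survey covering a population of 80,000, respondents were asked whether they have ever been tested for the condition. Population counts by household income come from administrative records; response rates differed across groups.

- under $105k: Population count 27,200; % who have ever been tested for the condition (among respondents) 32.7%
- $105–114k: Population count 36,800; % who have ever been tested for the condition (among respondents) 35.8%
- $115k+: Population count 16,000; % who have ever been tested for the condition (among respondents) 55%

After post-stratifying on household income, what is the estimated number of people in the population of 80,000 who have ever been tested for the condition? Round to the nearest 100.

Apply each group's respondent rate to its population count:
  under $105k: 27,200 × 32.7% = 8894.4
  $105–114k: 36,800 × 35.8% = 13174.4
  $115k+: 16,000 × 55% = 8800
Estimated total = 30868.8 → 30,900.

30,900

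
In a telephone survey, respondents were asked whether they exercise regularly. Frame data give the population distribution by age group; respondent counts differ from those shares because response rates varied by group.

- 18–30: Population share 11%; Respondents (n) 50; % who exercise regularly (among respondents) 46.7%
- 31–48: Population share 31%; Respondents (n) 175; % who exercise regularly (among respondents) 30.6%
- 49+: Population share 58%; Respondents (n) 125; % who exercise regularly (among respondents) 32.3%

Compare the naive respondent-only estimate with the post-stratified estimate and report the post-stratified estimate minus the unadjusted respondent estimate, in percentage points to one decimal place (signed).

Naive respondent-only estimate (weights = respondent counts):
  (50/350)×46.7 + (175/350)×30.6 + (125/350)×32.3 = 33.5071%
Post-stratified estimate weights by population shares:
  0.11×46.7 + 0.31×30.6 + 0.58×32.3 = 33.357%
Difference = 33.357 − 33.5071 = -0.1501 pp.

-0.2 percentage points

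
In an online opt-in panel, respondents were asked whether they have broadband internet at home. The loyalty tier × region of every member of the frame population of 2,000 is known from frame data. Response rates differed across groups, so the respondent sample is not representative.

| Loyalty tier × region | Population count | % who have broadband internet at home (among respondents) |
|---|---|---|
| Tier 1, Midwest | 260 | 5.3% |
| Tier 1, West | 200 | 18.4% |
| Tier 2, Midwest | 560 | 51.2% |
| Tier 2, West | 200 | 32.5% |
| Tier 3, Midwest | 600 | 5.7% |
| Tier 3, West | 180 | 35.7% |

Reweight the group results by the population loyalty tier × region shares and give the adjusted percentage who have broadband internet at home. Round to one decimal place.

25.0%

Weight each group's respondent value by its population share:
  Tier 1, Midwest: (260/2,000) × 5.3 = 0.689
  Tier 1, West: (200/2,000) × 18.4 = 1.84
  Tier 2, Midwest: (560/2,000) × 51.2 = 14.336
  Tier 2, West: (200/2,000) × 32.5 = 3.25
  Tier 3, Midwest: (600/2,000) × 5.7 = 1.71
  Tier 3, West: (180/2,000) × 35.7 = 3.213
Post-stratified estimate = 25.038 → 25.0%.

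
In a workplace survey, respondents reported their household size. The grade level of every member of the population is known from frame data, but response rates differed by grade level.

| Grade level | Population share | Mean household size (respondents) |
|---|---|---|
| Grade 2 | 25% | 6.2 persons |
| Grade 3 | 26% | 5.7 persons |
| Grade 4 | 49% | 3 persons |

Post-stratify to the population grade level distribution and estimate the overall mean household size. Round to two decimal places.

Post-stratification weights by population share, not respondent share:
  Grade 2: 0.25 × 6.2 = 1.55
  Grade 3: 0.26 × 5.7 = 1.482
  Grade 4: 0.49 × 3 = 1.47
Post-stratified estimate = 4.502 → 4.50.

4.50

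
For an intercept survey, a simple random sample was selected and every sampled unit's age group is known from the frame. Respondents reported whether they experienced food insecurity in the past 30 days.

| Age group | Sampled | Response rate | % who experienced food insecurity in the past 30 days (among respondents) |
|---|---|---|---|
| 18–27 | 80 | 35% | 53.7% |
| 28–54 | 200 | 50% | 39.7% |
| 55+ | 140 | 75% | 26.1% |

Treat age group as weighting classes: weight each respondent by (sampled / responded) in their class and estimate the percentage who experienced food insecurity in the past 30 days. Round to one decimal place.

37.8%

Each respondent's weight = sampled/responded in their class; summing within a class gives n_sampled, so:
  18–27: 80 × 53.7 = 4296
  28–54: 200 × 39.7 = 7940
  55+: 140 × 26.1 = 3654
Adjusted estimate = 15,890 / 420 = 37.8333 → 37.8%.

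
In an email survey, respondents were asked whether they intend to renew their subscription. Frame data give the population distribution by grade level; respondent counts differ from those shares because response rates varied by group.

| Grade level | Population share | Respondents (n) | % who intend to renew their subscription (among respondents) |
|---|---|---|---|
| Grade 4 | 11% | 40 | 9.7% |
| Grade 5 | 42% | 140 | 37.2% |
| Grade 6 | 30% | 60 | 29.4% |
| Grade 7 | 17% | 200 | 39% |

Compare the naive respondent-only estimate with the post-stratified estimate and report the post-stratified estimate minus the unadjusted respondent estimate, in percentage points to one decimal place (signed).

Unadjusted (pooled respondent) estimate weights by respondent counts:
  (40/440)×9.7 + (140/440)×37.2 + (60/440)×29.4 + (200/440)×39 = 34.4545%
Post-stratifying to population shares instead:
  0.11×9.7 + 0.42×37.2 + 0.3×29.4 + 0.17×39 = 32.141%
Difference = 32.141 − 34.4545 = -2.3135 pp.

-2.3 percentage points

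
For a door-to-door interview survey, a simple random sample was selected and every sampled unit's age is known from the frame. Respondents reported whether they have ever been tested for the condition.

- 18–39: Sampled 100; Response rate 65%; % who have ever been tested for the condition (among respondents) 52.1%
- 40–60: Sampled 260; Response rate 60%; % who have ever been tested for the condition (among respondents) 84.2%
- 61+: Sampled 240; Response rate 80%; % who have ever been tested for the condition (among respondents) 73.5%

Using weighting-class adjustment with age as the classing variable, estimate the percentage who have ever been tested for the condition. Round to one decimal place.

74.6%

With weight = n_sampled/n_responded per class, the weighted class total is n_sampled:
  18–39: 100 × 52.1 = 5210
  40–60: 260 × 84.2 = 21,892
  61+: 240 × 73.5 = 17,640
Adjusted estimate = 44,742 / 600 = 74.57 → 74.6%.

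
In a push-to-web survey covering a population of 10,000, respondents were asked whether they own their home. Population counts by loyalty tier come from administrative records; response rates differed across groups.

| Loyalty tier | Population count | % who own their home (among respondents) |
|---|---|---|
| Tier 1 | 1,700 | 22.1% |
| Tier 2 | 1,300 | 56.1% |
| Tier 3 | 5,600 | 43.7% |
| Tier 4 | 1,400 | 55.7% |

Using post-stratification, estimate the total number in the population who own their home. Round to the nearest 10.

Apply each group's respondent rate to its population count:
  Tier 1: 1,700 × 22.1% = 375.7
  Tier 2: 1,300 × 56.1% = 729.3
  Tier 3: 5,600 × 43.7% = 2447.2
  Tier 4: 1,400 × 55.7% = 779.8
Estimated total = 4332 → 4,330.

4,330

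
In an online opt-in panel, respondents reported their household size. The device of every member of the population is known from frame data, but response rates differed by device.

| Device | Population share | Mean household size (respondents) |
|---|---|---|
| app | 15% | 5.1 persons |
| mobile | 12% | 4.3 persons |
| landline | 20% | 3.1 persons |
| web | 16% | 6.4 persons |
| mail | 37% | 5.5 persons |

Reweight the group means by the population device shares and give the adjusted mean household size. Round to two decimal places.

Reweight to the known device distribution:
  app: 0.15 × 5.1 = 0.765
  mobile: 0.12 × 4.3 = 0.516
  landline: 0.2 × 3.1 = 0.62
  web: 0.16 × 6.4 = 1.024
  mail: 0.37 × 5.5 = 2.035
Post-stratified estimate = 4.96 → 4.96.

4.96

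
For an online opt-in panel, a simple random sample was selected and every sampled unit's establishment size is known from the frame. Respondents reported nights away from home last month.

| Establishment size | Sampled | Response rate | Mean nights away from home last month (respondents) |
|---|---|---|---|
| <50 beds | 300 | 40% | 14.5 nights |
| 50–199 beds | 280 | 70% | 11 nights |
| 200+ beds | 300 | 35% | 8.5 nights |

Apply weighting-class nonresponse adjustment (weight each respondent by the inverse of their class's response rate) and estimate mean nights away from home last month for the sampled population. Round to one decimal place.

Inverse-response-rate weighting restores each class to its sampled count, so class totals weight by n_sampled:
  <50 beds: 300 × 14.5 = 4350
  50–199 beds: 280 × 11 = 3080
  200+ beds: 300 × 8.5 = 2550
Adjusted estimate = 9980 / 880 = 11.3409 → 11.3.

11.3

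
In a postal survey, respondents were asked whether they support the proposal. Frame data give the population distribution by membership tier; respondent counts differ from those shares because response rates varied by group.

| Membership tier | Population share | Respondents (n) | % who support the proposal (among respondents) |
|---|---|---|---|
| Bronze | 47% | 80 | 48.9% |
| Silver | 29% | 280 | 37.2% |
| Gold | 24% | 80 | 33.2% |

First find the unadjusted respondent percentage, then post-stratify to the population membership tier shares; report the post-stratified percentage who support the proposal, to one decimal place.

41.7%

Naive respondent-only estimate (weights = respondent counts):
  (80/440)×48.9 + (280/440)×37.2 + (80/440)×33.2 = 38.6%
Post-stratified estimate weights by population shares:
  0.47×48.9 + 0.29×37.2 + 0.24×33.2 = 41.739%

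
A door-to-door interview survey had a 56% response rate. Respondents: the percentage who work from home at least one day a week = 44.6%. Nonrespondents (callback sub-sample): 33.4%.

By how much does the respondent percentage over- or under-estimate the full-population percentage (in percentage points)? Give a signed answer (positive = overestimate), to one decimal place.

+4.9 percentage points

Nonresponse fraction = 1 − 0.56 = 0.44.
Bias = (nonresponse fraction) × (respondent percentage − nonrespondent percentage)
     = 0.44 × (44.6 − 33.4) = 0.44 × 11.2 = 4.928.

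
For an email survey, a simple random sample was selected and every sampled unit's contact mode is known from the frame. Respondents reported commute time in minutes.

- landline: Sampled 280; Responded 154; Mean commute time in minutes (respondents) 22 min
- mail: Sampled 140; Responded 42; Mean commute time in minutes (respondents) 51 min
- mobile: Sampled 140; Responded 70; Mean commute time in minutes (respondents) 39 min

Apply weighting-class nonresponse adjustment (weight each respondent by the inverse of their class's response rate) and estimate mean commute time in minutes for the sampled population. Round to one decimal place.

Class response rates: landline 154/280 = 55%, mail 42/140 = 30%, mobile 70/140 = 50%.
With weight = n_sampled/n_responded per class, the weighted class total is n_sampled:
  landline: 280 × 22 = 6160
  mail: 140 × 51 = 7140
  mobile: 140 × 39 = 5460
Adjusted estimate = 18,760 / 560 = 33.5 → 33.5.

33.5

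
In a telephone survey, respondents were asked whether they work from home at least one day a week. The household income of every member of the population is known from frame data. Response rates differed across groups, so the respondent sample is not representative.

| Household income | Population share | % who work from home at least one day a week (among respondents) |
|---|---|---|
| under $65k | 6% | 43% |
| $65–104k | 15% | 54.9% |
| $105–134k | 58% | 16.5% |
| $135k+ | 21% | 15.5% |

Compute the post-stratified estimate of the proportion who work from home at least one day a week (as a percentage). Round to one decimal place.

Weight each group's respondent value by its population share:
  under $65k: 0.06 × 43 = 2.58
  $65–104k: 0.15 × 54.9 = 8.235
  $105–134k: 0.58 × 16.5 = 9.57
  $135k+: 0.21 × 15.5 = 3.255
Post-stratified estimate = 23.64 → 23.6%.

23.6%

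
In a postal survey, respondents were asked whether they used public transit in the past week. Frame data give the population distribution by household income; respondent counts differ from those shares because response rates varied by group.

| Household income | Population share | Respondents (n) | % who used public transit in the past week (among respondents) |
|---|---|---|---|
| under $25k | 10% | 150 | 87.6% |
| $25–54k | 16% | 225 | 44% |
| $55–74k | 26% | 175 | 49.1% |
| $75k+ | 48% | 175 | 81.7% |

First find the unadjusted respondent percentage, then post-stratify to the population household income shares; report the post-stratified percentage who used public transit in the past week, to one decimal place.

Naive respondent-only estimate (weights = respondent counts):
  (150/725)×87.6 + (225/725)×44 + (175/725)×49.1 + (175/725)×81.7 = 63.3517%
Reweighting by population household income shares:
  0.1×87.6 + 0.16×44 + 0.26×49.1 + 0.48×81.7 = 67.782%

67.8%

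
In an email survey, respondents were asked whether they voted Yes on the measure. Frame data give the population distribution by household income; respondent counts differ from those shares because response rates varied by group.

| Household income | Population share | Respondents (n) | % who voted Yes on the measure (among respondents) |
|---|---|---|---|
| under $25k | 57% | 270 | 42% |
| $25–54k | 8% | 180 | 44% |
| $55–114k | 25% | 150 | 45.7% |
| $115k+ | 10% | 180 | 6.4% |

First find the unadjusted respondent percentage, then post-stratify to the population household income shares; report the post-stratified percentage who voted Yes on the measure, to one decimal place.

Without adjustment, the pooled respondent share is:
  (270/780)×42 + (180/780)×44 + (150/780)×45.7 + (180/780)×6.4 = 34.9577%
Post-stratifying to population shares instead:
  0.57×42 + 0.08×44 + 0.25×45.7 + 0.1×6.4 = 39.525%

39.5%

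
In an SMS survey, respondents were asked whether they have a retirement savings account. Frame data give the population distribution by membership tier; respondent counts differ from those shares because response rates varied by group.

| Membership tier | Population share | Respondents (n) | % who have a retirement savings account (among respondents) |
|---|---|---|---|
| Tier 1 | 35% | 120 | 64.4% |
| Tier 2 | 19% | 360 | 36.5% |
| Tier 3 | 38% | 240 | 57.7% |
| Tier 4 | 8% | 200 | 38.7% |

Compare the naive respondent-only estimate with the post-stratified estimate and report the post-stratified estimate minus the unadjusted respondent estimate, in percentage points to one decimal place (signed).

+8.3 percentage points

Without adjustment, the pooled respondent share is:
  (120/920)×64.4 + (360/920)×36.5 + (240/920)×57.7 + (200/920)×38.7 = 46.1478%
Post-stratifying to population shares instead:
  0.35×64.4 + 0.19×36.5 + 0.38×57.7 + 0.08×38.7 = 54.497%
Difference = 54.497 − 46.1478 = 8.3492 pp.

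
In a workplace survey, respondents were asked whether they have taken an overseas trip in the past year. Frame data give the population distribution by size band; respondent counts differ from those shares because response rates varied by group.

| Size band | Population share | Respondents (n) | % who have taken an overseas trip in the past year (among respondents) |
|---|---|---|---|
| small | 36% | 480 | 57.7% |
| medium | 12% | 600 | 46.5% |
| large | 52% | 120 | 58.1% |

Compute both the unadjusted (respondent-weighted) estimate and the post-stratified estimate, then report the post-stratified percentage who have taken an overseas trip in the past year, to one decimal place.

Unadjusted (pooled respondent) estimate weights by respondent counts:
  (480/1200)×57.7 + (600/1200)×46.5 + (120/1200)×58.1 = 52.14%
Post-stratified estimate weights by population shares:
  0.36×57.7 + 0.12×46.5 + 0.52×58.1 = 56.564%

56.6%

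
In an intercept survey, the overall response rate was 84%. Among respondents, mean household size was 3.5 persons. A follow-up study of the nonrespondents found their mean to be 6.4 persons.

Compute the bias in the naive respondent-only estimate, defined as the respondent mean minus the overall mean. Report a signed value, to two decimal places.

-0.46

Nonresponse fraction = 1 − 0.84 = 0.16.
Bias = (nonresponse fraction) × (respondent mean − nonrespondent mean)
     = 0.16 × (3.5 − 6.4) = 0.16 × -2.9 = -0.464.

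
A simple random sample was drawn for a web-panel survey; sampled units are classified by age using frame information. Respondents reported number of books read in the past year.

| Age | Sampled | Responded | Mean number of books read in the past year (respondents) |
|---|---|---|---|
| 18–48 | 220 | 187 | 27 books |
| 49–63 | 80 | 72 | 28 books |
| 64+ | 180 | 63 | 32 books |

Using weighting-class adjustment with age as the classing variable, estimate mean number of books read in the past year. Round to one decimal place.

Class response rates: 18–48 187/220 = 85%, 49–63 72/80 = 90%, 64+ 63/180 = 35%.
Inverse-response-rate weighting restores each class to its sampled count, so class totals weight by n_sampled:
  18–48: 220 × 27 = 5940
  49–63: 80 × 28 = 2240
  64+: 180 × 32 = 5760
Adjusted estimate = 13,940 / 480 = 29.0417 → 29.0.

29.0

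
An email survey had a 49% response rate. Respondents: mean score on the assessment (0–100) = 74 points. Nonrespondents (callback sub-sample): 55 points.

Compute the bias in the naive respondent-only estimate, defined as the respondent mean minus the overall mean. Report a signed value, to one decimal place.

+9.7

Nonresponse fraction = 1 − 0.49 = 0.51.
Bias = (nonresponse fraction) × (respondent mean − nonrespondent mean)
     = 0.51 × (74 − 55) = 0.51 × 19 = 9.69.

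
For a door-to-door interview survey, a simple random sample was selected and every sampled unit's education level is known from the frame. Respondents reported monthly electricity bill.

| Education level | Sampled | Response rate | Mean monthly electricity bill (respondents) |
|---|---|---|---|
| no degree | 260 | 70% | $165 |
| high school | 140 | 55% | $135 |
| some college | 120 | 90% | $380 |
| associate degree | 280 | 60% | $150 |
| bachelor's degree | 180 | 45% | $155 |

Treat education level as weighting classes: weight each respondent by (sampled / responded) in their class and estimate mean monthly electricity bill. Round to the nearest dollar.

$181

Each respondent's weight = sampled/responded in their class; summing within a class gives n_sampled, so:
  no degree: 260 × 165 = 42,900
  high school: 140 × 135 = 18,900
  some college: 120 × 380 = 45,600
  associate degree: 280 × 150 = 42,000
  bachelor's degree: 180 × 155 = 27,900
Adjusted estimate = 177,300 / 980 = 180.918 → $181.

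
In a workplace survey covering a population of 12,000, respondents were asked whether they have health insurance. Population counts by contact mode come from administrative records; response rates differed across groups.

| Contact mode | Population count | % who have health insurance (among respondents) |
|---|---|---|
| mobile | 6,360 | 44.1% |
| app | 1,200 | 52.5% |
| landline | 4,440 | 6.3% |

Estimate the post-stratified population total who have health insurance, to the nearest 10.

3,710

Each cell contributes its population count × the respondent rate:
  mobile: 6,360 × 44.1% = 2804.76
  app: 1,200 × 52.5% = 630
  landline: 4,440 × 6.3% = 279.72
Estimated total = 3714.48 → 3,710.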